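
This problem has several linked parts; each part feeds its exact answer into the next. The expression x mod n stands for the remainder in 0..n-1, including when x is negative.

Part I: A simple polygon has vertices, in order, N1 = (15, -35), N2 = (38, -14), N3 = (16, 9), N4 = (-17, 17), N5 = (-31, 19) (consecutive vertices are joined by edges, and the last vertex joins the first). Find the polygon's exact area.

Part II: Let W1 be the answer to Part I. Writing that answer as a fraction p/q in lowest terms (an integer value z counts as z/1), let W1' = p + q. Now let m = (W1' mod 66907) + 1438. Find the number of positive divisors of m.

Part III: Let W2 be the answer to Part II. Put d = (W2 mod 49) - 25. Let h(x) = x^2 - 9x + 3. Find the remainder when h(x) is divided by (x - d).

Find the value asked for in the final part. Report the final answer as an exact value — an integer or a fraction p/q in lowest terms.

Part I: cross terms: (15*-14 - 38*-35)=1120, (38*9 - 16*-14)=566, (16*17 - -17*9)=425, (-17*19 - -31*17)=204, (-31*-35 - 15*19)=800; twice the area = |3115| = 3115; area = 3115/2; answer 3115/2
Part II: W1 = 3115/2; threaded value p + q = 3117; m = 4555; 4555 = 5 * 911; number of divisors = (1+1) * (1+1) = 4; answer 4
Part III: W2 = 4; d = -21; remainder = value at the root: 1*(-21)^2 - 9*(-21)^1 + 3 = (441) + (189) + (3) = 633; answer 633

633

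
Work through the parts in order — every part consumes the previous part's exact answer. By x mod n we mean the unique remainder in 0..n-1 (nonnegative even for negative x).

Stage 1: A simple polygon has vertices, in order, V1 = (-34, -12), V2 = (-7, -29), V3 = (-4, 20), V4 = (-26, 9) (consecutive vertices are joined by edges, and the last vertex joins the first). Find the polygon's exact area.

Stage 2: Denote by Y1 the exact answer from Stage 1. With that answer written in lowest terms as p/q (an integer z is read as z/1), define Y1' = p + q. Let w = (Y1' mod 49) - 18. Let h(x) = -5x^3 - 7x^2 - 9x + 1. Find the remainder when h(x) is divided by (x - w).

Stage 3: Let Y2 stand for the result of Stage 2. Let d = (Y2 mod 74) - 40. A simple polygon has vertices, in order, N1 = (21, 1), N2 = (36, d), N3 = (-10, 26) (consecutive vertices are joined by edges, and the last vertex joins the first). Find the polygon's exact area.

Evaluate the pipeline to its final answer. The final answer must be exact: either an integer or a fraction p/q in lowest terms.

375/2

Stage 1: cross terms: (-34*-29 - -7*-12)=902, (-7*20 - -4*-29)=-256, (-4*9 - -26*20)=484, (-26*-12 - -34*9)=618; twice the area = |1748| = 1748; area = 874; answer 874
Stage 2: Y1 = 874; threaded value p + q = 875; w = 24; remainder = value at the root: -5*(24)^3 - 7*(24)^2 - 9*(24)^1 + 1 = (-69120) + (-4032) + (-216) + (1) = -73367; answer -73367
Stage 3: Y2 = -73367; d = 1; cross terms: (21*1 - 36*1)=-15, (36*26 - -10*1)=946, (-10*1 - 21*26)=-556; twice the area = |375| = 375; area = 375/2; answer 375/2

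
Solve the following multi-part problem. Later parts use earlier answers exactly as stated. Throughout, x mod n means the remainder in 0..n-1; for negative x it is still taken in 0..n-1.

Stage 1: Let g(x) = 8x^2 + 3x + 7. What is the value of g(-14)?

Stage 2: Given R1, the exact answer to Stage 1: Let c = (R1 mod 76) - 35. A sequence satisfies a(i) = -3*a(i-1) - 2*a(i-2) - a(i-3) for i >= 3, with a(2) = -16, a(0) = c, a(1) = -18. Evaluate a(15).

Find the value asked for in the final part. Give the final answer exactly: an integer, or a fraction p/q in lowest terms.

2761054

Stage 1: 8*(-14)^2 + 3*(-14)^1 + 7 = (1568) + (-42) + (7) = 1533; answer 1533
Stage 2: R1 = 1533; c = -22; a(3) = -3*(-16) - 2*(-18) - 1*(-22) = 106; iterating: a(3)=106, a(4)=-268, a(5)=608, a(6)=-1394, a(7)=3234, a(8)=-7522, a(9)=17492, a(10)=-40666, a(11)=94536, a(12)=-219768, a(13)=510898, a(14)=-1187694, a(15)=2761054; answer 2761054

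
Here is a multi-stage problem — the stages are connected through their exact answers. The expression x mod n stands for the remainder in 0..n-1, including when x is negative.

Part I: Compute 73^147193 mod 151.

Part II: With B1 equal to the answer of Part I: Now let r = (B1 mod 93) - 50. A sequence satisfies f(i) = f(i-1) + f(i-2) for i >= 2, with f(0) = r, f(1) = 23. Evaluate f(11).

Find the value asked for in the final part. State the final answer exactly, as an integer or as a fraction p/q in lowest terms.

-538

Part I: squarings mod 151: 73^1=73, 73^2=44, 73^4=124, 73^8=125, 73^16=72, 73^32=50, 73^64=84, 73^128=110, 73^256=20, 73^512=98, 73^1024=91, 73^2048=127, 73^4096=123, 73^8192=29, 73^16384=86, 73^32768=148, 73^65536=9, 73^131072=81; 73^147193 = 73^1 * 73^8 * 73^16 * 73^32 * 73^64 * 73^128 * 73^512 * 73^1024 * 73^2048 * 73^4096 * 73^8192 * 73^131072 = 3 (mod 151); answer 3
Part II: B1 = 3; r = -47; f(2) = 1*(23) + 1*(-47) = -24; iterating: f(2)=-24, f(3)=-1, f(4)=-25, f(5)=-26, f(6)=-51, f(7)=-77, f(8)=-128, f(9)=-205, f(10)=-333, f(11)=-538; answer -538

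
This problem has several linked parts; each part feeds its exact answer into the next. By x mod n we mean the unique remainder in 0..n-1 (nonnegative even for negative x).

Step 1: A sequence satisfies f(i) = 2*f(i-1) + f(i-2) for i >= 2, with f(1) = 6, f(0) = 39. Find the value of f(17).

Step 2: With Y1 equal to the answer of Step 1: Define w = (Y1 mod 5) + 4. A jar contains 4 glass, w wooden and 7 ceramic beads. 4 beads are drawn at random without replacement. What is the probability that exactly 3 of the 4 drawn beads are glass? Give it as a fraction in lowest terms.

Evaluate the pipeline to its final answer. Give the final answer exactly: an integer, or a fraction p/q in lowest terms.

13/595

Step 1: f(2) = 2*(6) + 1*(39) = 51; iterating: f(2)=51, f(3)=108, f(4)=267, f(5)=642, f(6)=1551, f(7)=3744, f(8)=9039, f(9)=21822, f(10)=52683, f(11)=127188, f(12)=307059, f(13)=741306, f(14)=1789671, f(15)=4320648, f(16)=10430967, f(17)=25182582; answer 25182582
Step 2: Y1 = 25182582; w = 6; total draws C(17,4) = 2380; favorable C(4,3)*C(13,1) = 52; P = 13/595; answer 13/595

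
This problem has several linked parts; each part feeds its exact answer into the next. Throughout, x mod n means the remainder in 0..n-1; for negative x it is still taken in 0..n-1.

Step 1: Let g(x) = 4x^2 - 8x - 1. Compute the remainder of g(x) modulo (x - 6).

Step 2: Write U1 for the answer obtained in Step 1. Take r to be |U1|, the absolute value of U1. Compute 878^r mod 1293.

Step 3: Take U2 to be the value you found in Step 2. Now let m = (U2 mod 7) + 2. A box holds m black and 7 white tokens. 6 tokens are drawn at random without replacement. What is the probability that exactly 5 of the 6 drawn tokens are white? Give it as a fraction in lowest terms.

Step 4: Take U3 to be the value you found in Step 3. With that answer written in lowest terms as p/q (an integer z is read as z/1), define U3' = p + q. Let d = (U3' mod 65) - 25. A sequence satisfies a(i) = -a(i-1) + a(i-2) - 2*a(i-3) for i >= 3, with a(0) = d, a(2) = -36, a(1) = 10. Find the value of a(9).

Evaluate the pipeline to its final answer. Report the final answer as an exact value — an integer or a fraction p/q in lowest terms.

4246

Step 1: remainder = value at the root: 4*(6)^2 - 8*(6)^1 - 1 = (144) + (-48) + (-1) = 95; answer 95
Step 2: U1 = 95; r = 95; squarings mod 1293: 878^1=878, 878^2=256, 878^4=886, 878^8=145, 878^16=337, 878^32=1078, 878^64=970; 878^95 = 878^1 * 878^2 * 878^4 * 878^8 * 878^16 * 878^64 = 596 (mod 1293); answer 596
Step 3: U2 = 596; m = 3; total draws C(10,6) = 210; favorable C(7,5)*C(3,1) = 63; P = 3/10; answer 3/10
Step 4: U3 = 3/10; threaded value p + q = 13; d = -12; a(3) = -1*(-36) + 1*(10) - 2*(-12) = 70; iterating: a(3)=70, a(4)=-126, a(5)=268, a(6)=-534, a(7)=1054, a(8)=-2124, a(9)=4246; answer 4246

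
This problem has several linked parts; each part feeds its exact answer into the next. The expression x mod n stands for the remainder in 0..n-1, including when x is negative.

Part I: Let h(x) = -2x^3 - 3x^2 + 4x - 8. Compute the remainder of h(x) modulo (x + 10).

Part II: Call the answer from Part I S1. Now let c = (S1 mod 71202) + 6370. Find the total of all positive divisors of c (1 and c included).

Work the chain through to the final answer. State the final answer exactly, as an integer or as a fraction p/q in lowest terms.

Part I: remainder = value at the root: -2*(-10)^3 - 3*(-10)^2 + 4*(-10)^1 - 8 = (2000) + (-300) + (-40) + (-8) = 1652; answer 1652
Part II: S1 = 1652; c = 8022; 8022 = 2 * 3 * 7 * 191; sigma = (1 + 2) * (1 + 3) * (1 + 7) * (1 + 191) = 3 * 4 * 8 * 192 = 18432; answer 18432

18432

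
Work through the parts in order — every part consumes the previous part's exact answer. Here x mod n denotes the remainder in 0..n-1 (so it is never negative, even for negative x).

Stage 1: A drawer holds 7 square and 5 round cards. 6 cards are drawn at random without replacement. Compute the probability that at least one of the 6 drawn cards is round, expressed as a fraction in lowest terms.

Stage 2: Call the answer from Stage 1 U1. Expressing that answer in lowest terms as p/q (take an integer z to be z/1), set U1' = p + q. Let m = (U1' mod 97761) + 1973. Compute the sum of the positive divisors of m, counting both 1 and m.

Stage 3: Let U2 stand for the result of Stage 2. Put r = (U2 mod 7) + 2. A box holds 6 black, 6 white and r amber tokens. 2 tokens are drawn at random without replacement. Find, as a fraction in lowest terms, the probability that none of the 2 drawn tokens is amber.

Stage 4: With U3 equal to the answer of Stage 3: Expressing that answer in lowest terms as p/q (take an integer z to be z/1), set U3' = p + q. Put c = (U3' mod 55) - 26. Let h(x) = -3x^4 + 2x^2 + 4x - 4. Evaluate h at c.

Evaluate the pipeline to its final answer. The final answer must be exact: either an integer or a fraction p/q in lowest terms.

-582481

Stage 1: total draws C(12,6) = 924; complement C(7,6) = 7; favorable 924 - 7 = 917; P = 131/132; answer 131/132
Stage 2: U1 = 131/132; threaded value p + q = 263; m = 2236; 2236 = 2^2 * 13 * 43; sigma = (1 + 2 + 4) * (1 + 13) * (1 + 43) = 7 * 14 * 44 = 4312; answer 4312
Stage 3: U2 = 4312; r = 2; total draws C(14,2) = 91; favorable C(12,2) = 66; P = 66/91; answer 66/91
Stage 4: U3 = 66/91; threaded value p + q = 157; c = 21; -3*(21)^4 + 2*(21)^2 + 4*(21)^1 - 4 = (-583443) + (882) + (84) + (-4) = -582481; answer -582481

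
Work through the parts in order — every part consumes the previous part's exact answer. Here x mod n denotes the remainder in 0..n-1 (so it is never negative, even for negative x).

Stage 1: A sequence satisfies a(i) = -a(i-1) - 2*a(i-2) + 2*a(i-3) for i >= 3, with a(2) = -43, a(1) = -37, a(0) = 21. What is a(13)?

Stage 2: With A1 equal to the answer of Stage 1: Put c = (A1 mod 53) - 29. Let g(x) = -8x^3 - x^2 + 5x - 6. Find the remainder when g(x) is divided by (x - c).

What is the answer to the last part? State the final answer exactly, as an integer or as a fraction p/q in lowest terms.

-32950

Stage 1: a(3) = -1*(-43) - 2*(-37) + 2*(21) = 159; iterating: a(3)=159, a(4)=-147, a(5)=-257, a(6)=869, a(7)=-649, a(8)=-1603, a(9)=4639, a(10)=-2731, a(11)=-9753, a(12)=24493, a(13)=-10449; answer -10449
Stage 2: A1 = -10449; c = 16; remainder = value at the root: -8*(16)^3 - 1*(16)^2 + 5*(16)^1 - 6 = (-32768) + (-256) + (80) + (-6) = -32950; answer -32950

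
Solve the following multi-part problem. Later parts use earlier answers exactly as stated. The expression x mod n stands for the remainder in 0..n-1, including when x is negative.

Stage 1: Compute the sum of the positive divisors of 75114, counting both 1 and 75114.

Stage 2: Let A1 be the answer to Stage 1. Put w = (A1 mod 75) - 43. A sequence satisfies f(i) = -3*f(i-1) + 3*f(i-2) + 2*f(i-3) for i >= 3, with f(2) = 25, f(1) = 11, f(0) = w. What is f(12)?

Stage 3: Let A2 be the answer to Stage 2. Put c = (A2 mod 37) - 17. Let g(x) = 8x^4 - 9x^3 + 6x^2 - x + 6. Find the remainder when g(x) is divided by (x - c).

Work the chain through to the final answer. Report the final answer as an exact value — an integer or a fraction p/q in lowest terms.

Stage 1: 75114 = 2 * 3^3 * 13 * 107; sigma = (1 + 2) * (1 + 3 + 9 + 27) * (1 + 13) * (1 + 107) = 3 * 40 * 14 * 108 = 181440; answer 181440
Stage 2: A1 = 181440; w = -28; f(3) = -3*(25) + 3*(11) + 2*(-28) = -98; iterating: f(3)=-98, f(4)=391, f(5)=-1417, f(6)=5228, f(7)=-19153, f(8)=70309, f(9)=-257930, f(10)=946411, f(11)=-3472405, f(12)=12740588; answer 12740588
Stage 3: A2 = 12740588; c = -9; remainder = value at the root: 8*(-9)^4 - 9*(-9)^3 + 6*(-9)^2 - 1*(-9)^1 + 6 = (52488) + (6561) + (486) + (9) + (6) = 59550; answer 59550

59550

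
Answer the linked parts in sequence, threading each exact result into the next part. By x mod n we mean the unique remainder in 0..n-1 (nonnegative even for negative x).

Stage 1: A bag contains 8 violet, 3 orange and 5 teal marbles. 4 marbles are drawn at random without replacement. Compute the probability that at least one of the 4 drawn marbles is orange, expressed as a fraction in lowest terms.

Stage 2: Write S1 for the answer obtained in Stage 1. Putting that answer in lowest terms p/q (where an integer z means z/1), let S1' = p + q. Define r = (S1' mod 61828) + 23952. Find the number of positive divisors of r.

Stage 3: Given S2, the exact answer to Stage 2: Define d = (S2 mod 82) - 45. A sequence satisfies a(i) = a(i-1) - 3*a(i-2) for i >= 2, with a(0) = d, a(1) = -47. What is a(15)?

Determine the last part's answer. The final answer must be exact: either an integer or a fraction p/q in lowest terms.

-153515

Stage 1: total draws C(16,4) = 1820; complement C(13,4) = 715; favorable 1820 - 715 = 1105; P = 17/28; answer 17/28
Stage 2: S1 = 17/28; threaded value p + q = 45; r = 23997; 23997 = 3 * 19 * 421; number of divisors = (1+1) * (1+1) * (1+1) = 8; answer 8
Stage 3: S2 = 8; d = -37; a(2) = 1*(-47) - 3*(-37) = 64; iterating: a(2)=64, a(3)=205, a(4)=13, a(5)=-602, a(6)=-641, a(7)=1165, a(8)=3088, a(9)=-407, a(10)=-9671, a(11)=-8450, a(12)=20563, a(13)=45913, a(14)=-15776, a(15)=-153515; answer -153515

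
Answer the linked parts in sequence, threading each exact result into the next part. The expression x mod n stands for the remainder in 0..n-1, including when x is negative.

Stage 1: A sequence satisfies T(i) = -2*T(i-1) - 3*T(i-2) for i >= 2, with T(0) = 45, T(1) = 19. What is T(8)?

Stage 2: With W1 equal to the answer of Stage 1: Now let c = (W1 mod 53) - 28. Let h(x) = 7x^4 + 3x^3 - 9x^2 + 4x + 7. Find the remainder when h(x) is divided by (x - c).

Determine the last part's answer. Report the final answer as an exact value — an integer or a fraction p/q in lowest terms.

Stage 1: T(2) = -2*(19) - 3*(45) = -173; iterating: T(2)=-173, T(3)=289, T(4)=-59, T(5)=-749, T(6)=1675, T(7)=-1103, T(8)=-2819; answer -2819
Stage 2: W1 = -2819; c = 15; remainder = value at the root: 7*(15)^4 + 3*(15)^3 - 9*(15)^2 + 4*(15)^1 + 7 = (354375) + (10125) + (-2025) + (60) + (7) = 362542; answer 362542

362542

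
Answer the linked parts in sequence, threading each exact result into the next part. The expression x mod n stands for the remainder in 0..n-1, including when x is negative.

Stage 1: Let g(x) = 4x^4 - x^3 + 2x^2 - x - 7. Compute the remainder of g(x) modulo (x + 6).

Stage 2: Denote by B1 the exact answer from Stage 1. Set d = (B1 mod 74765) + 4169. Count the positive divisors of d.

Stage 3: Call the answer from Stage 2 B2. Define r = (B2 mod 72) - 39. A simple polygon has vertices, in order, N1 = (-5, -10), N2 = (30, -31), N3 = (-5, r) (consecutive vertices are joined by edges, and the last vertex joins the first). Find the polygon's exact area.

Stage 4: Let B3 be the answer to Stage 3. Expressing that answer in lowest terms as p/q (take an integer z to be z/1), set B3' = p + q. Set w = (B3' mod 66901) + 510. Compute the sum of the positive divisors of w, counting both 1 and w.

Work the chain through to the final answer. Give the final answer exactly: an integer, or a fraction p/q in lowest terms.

968

Stage 1: remainder = value at the root: 4*(-6)^4 - 1*(-6)^3 + 2*(-6)^2 - 1*(-6)^1 - 7 = (5184) + (216) + (72) + (6) + (-7) = 5471; answer 5471
Stage 2: B1 = 5471; d = 9640; 9640 = 2^3 * 5 * 241; number of divisors = (3+1) * (1+1) * (1+1) = 16; answer 16
Stage 3: B2 = 16; r = -23; cross terms: (-5*-31 - 30*-10)=455, (30*-23 - -5*-31)=-845, (-5*-10 - -5*-23)=-65; twice the area = |-455| = 455; area = 455/2; answer 455/2
Stage 4: B3 = 455/2; threaded value p + q = 457; w = 967; 967 is prime, so its only divisors are 1 and 967; sigma = 1 + 967 = 968; answer 968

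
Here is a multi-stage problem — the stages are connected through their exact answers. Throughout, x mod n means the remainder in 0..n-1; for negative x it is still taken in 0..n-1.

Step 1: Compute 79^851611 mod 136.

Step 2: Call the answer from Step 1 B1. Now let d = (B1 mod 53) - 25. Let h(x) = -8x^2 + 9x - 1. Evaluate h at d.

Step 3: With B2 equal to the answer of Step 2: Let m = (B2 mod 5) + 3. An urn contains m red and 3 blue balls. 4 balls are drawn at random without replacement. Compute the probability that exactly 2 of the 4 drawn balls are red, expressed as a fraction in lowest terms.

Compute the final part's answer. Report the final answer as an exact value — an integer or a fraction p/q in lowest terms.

Step 1: squarings mod 136: 79^1=79, 79^2=121, 79^4=89, 79^8=33, 79^16=1, 79^32=1, 79^64=1, 79^128=1, 79^256=1, 79^512=1, 79^1024=1, 79^2048=1, 79^4096=1, 79^8192=1, 79^16384=1, 79^32768=1, 79^65536=1, 79^131072=1, 79^262144=1, 79^524288=1; 79^851611 = 79^1 * 79^2 * 79^8 * 79^16 * 79^128 * 79^512 * 79^1024 * 79^2048 * 79^4096 * 79^8192 * 79^16384 * 79^32768 * 79^262144 * 79^524288 = 63 (mod 136); answer 63
Step 2: B1 = 63; d = -15; -8*(-15)^2 + 9*(-15)^1 - 1 = (-1800) + (-135) + (-1) = -1936; answer -1936
Step 3: B2 = -1936; m = 7; total draws C(10,4) = 210; favorable C(7,2)*C(3,2) = 63; P = 3/10; answer 3/10

3/10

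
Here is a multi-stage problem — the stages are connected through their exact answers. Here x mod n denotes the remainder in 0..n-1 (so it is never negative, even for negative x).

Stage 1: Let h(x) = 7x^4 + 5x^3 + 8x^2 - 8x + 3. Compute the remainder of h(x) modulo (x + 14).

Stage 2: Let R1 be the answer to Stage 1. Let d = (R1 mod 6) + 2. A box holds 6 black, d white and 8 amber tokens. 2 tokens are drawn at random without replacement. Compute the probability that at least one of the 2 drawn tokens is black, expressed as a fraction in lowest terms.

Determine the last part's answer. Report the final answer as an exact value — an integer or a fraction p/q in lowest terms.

Stage 1: remainder = value at the root: 7*(-14)^4 + 5*(-14)^3 + 8*(-14)^2 - 8*(-14)^1 + 3 = (268912) + (-13720) + (1568) + (112) + (3) = 256875; answer 256875
Stage 2: R1 = 256875; d = 5; total draws C(19,2) = 171; complement C(13,2) = 78; favorable 171 - 78 = 93; P = 31/57; answer 31/57

31/57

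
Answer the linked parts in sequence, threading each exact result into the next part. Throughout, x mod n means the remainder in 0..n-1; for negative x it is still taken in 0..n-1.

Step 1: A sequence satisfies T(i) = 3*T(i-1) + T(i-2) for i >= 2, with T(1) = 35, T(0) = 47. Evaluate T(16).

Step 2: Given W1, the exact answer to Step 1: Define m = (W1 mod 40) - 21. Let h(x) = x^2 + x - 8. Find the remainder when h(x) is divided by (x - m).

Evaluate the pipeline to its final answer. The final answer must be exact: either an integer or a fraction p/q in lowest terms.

Step 1: T(2) = 3*(35) + 1*(47) = 152; iterating: T(2)=152, T(3)=491, T(4)=1625, T(5)=5366, T(6)=17723, T(7)=58535, T(8)=193328, T(9)=638519, T(10)=2108885, T(11)=6965174, T(12)=23004407, T(13)=75978395, T(14)=250939592, T(15)=828797171, T(16)=2737331105; answer 2737331105
Step 2: W1 = 2737331105; m = 4; remainder = value at the root: 1*(4)^2 + 1*(4)^1 - 8 = (16) + (4) + (-8) = 12; answer 12

12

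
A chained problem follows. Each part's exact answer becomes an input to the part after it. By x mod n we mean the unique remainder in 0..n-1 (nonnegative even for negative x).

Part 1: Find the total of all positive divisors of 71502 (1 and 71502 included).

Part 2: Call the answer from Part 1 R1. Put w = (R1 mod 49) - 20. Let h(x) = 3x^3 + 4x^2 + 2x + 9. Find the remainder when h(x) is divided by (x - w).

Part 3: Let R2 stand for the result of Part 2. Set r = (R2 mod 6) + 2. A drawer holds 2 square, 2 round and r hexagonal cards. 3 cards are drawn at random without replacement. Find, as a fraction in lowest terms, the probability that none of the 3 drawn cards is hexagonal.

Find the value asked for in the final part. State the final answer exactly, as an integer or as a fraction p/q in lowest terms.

1/21

Part 1: 71502 = 2 * 3 * 17 * 701; sigma = (1 + 2) * (1 + 3) * (1 + 17) * (1 + 701) = 3 * 4 * 18 * 702 = 151632; answer 151632
Part 2: R1 = 151632; w = 6; remainder = value at the root: 3*(6)^3 + 4*(6)^2 + 2*(6)^1 + 9 = (648) + (144) + (12) + (9) = 813; answer 813
Part 3: R2 = 813; r = 5; total draws C(9,3) = 84; favorable C(4,3) = 4; P = 1/21; answer 1/21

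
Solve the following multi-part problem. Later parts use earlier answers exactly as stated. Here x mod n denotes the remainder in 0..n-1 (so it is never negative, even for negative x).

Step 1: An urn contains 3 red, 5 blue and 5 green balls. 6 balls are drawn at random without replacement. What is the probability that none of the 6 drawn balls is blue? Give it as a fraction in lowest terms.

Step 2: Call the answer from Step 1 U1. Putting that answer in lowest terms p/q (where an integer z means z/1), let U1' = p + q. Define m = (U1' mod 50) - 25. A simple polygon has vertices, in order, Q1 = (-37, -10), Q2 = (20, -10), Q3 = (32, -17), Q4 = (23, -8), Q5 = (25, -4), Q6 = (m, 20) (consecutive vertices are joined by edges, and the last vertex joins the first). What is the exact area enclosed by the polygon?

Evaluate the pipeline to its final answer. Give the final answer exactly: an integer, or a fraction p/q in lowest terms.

1967/2

Step 1: total draws C(13,6) = 1716; favorable C(8,6) = 28; P = 7/429; answer 7/429
Step 2: U1 = 7/429; threaded value p + q = 436; m = 11; cross terms: (-37*-10 - 20*-10)=570, (20*-17 - 32*-10)=-20, (32*-8 - 23*-17)=135, (23*-4 - 25*-8)=108, (25*20 - 11*-4)=544, (11*-10 - -37*20)=630; twice the area = |1967| = 1967; area = 1967/2; answer 1967/2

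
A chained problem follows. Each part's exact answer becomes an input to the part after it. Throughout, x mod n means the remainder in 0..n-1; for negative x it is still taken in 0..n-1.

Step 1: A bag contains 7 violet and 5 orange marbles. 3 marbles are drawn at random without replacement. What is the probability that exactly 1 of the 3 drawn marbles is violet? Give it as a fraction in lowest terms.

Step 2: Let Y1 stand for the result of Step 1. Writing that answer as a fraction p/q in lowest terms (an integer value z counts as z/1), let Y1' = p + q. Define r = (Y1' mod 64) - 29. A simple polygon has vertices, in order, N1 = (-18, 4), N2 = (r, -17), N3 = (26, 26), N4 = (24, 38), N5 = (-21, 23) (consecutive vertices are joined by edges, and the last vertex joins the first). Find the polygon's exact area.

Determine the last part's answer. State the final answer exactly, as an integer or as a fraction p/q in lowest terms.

Step 1: total draws C(12,3) = 220; favorable C(7,1)*C(5,2) = 70; P = 7/22; answer 7/22
Step 2: Y1 = 7/22; threaded value p + q = 29; r = 0; cross terms: (-18*-17 - 0*4)=306, (0*26 - 26*-17)=442, (26*38 - 24*26)=364, (24*23 - -21*38)=1350, (-21*4 - -18*23)=330; twice the area = |2792| = 2792; area = 1396; answer 1396

1396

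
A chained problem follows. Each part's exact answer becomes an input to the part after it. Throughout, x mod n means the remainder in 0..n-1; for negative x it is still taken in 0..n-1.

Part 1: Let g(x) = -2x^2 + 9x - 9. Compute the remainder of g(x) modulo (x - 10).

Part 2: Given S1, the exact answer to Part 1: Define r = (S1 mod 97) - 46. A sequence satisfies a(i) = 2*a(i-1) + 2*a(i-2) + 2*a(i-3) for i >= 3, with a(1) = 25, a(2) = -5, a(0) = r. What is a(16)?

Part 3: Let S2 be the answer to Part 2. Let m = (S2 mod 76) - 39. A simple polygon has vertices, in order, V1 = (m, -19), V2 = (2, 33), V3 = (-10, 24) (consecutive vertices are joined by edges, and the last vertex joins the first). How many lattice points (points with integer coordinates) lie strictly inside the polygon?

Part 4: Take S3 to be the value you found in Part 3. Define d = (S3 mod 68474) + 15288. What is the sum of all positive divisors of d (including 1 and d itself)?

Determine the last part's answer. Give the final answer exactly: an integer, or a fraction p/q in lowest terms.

Part 1: remainder = value at the root: -2*(10)^2 + 9*(10)^1 - 9 = (-200) + (90) + (-9) = -119; answer -119
Part 2: S1 = -119; r = 29; a(3) = 2*(-5) + 2*(25) + 2*(29) = 98; iterating: a(3)=98, a(4)=236, a(5)=658, a(6)=1984, a(7)=5756, a(8)=16796, a(9)=49072, a(10)=143248, a(11)=418232, a(12)=1221104, a(13)=3565168, a(14)=10409008, a(15)=30390560, a(16)=88729472; answer 88729472
Part 3: S2 = 88729472; m = -35; cross terms: (-35*33 - 2*-19)=-1117, (2*24 - -10*33)=378, (-10*-19 - -35*24)=1030; twice the area = |291| = 291; area = 291/2; boundary points = 1 + 3 + 1 = 5; strictly interior points = area - boundary/2 + 1 = 144; answer 144
Part 4: S3 = 144; d = 15432; 15432 = 2^3 * 3 * 643; sigma = (1 + 2 + 4 + 8) * (1 + 3) * (1 + 643) = 15 * 4 * 644 = 38640; answer 38640

38640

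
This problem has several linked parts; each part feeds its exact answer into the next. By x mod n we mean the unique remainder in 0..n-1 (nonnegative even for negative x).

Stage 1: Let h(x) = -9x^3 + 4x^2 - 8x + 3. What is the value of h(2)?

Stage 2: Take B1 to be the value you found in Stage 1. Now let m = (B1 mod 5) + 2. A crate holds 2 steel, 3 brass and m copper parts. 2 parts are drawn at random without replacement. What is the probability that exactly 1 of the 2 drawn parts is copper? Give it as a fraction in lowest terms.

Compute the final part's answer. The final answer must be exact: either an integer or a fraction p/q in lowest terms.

Stage 1: -9*(2)^3 + 4*(2)^2 - 8*(2)^1 + 3 = (-72) + (16) + (-16) + (3) = -69; answer -69
Stage 2: B1 = -69; m = 3; total draws C(8,2) = 28; favorable C(3,1)*C(5,1) = 15; P = 15/28; answer 15/28

15/28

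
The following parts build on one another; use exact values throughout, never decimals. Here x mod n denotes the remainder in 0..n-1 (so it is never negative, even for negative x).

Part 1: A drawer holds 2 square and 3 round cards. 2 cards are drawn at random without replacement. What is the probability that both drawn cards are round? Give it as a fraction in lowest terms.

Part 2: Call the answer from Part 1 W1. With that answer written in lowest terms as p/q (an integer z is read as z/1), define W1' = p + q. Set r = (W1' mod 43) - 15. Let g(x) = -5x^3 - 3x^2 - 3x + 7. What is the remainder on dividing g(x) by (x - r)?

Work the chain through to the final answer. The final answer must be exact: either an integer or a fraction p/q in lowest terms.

Part 1: total draws C(5,2) = 10; favorable C(3,2) = 3; P = 3/10; answer 3/10
Part 2: W1 = 3/10; threaded value p + q = 13; r = -2; remainder = value at the root: -5*(-2)^3 - 3*(-2)^2 - 3*(-2)^1 + 7 = (40) + (-12) + (6) + (7) = 41; answer 41

41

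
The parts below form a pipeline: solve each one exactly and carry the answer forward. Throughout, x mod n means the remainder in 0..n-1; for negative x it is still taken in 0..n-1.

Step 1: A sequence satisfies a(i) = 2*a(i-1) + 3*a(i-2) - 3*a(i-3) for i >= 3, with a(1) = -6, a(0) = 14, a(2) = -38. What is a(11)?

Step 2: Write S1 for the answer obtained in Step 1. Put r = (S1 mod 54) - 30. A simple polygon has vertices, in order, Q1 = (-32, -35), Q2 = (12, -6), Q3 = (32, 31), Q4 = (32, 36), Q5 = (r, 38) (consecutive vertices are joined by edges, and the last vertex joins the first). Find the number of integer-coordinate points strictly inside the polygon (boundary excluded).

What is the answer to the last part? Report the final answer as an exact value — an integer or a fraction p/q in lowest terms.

1170

Step 1: a(3) = 2*(-38) + 3*(-6) - 3*(14) = -136; iterating: a(3)=-136, a(4)=-368, a(5)=-1030, a(6)=-2756, a(7)=-7498, a(8)=-20174, a(9)=-54574, a(10)=-147176, a(11)=-397552; answer -397552
Step 2: S1 = -397552; r = 20; cross terms: (-32*-6 - 12*-35)=612, (12*31 - 32*-6)=564, (32*36 - 32*31)=160, (32*38 - 20*36)=496, (20*-35 - -32*38)=516; twice the area = |2348| = 2348; area = 1174; boundary points = 1 + 1 + 5 + 2 + 1 = 10; strictly interior points = area - boundary/2 + 1 = 1170; answer 1170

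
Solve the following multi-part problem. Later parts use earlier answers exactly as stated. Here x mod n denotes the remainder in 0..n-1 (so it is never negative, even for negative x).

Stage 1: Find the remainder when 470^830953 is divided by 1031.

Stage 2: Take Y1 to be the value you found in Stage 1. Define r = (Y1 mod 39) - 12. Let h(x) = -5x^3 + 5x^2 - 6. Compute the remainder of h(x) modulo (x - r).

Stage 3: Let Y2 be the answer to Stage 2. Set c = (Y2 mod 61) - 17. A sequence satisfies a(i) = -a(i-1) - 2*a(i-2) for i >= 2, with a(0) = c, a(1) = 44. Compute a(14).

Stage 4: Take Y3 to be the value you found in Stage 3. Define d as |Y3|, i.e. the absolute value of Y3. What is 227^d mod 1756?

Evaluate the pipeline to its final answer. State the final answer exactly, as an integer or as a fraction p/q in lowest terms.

1497

Stage 1: squarings mod 1031: 470^1=470, 470^2=266, 470^4=648, 470^8=287, 470^16=920, 470^32=980, 470^64=539, 470^128=810, 470^256=384, 470^512=23, 470^1024=529, 470^2048=440, 470^4096=803, 470^8192=434, 470^16384=714, 470^32768=482, 470^65536=349, 470^131072=143, 470^262144=860, 470^524288=373; 470^830953 = 470^1 * 470^8 * 470^32 * 470^64 * 470^128 * 470^256 * 470^1024 * 470^2048 * 470^8192 * 470^32768 * 470^262144 * 470^524288 = 75 (mod 1031); answer 75
Stage 2: Y1 = 75; r = 24; remainder = value at the root: -5*(24)^3 + 5*(24)^2 - 6 = (-69120) + (2880) + (-6) = -66246; answer -66246
Stage 3: Y2 = -66246; c = -17; a(2) = -1*(44) - 2*(-17) = -10; iterating: a(2)=-10, a(3)=-78, a(4)=98, a(5)=58, a(6)=-254, a(7)=138, a(8)=370, a(9)=-646, a(10)=-94, a(11)=1386, a(12)=-1198, a(13)=-1574, a(14)=3970; answer 3970
Stage 4: Y3 = 3970; d = 3970; squarings mod 1756: 227^1=227, 227^2=605, 227^4=777, 227^8=1421, 227^16=1597, 227^32=697, 227^64=1153, 227^128=117, 227^256=1397, 227^512=693, 227^1024=861, 227^2048=289; 227^3970 = 227^2 * 227^128 * 227^256 * 227^512 * 227^1024 * 227^2048 = 1497 (mod 1756); answer 1497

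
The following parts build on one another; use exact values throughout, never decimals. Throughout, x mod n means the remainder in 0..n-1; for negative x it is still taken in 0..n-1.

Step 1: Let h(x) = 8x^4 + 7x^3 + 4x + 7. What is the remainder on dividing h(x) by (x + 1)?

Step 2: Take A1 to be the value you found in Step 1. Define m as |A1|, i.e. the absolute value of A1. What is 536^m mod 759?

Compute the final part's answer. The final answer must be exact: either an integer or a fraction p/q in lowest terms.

400

Step 1: remainder = value at the root: 8*(-1)^4 + 7*(-1)^3 + 4*(-1)^1 + 7 = (8) + (-7) + (-4) + (7) = 4; answer 4
Step 2: A1 = 4; m = 4; squarings mod 759: 536^1=536, 536^2=394, 536^4=400; 536^4 = 536^4 = 400 (mod 759); answer 400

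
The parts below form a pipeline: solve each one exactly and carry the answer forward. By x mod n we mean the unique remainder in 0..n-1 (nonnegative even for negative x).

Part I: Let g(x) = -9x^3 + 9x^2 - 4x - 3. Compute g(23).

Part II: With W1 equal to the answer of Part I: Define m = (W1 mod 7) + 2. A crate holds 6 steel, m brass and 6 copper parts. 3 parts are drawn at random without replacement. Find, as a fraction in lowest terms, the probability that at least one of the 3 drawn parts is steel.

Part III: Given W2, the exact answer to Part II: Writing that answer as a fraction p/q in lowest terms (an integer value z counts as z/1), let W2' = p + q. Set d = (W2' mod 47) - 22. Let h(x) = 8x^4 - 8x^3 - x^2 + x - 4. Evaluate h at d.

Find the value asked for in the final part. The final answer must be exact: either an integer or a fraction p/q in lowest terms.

Part I: -9*(23)^3 + 9*(23)^2 - 4*(23)^1 - 3 = (-109503) + (4761) + (-92) + (-3) = -104837; answer -104837
Part II: W1 = -104837; m = 4; total draws C(16,3) = 560; complement C(10,3) = 120; favorable 560 - 120 = 440; P = 11/14; answer 11/14
Part III: W2 = 11/14; threaded value p + q = 25; d = 3; 8*(3)^4 - 8*(3)^3 - 1*(3)^2 + 1*(3)^1 - 4 = (648) + (-216) + (-9) + (3) + (-4) = 422; answer 422

422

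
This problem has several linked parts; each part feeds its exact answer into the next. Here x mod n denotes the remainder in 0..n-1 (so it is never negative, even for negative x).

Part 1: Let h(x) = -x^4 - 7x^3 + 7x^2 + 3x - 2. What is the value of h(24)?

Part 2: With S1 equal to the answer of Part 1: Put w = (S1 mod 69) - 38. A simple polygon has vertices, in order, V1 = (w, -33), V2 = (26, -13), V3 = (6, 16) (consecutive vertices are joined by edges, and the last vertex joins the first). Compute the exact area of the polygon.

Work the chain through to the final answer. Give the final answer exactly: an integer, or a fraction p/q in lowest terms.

Part 1: -1*(24)^4 - 7*(24)^3 + 7*(24)^2 + 3*(24)^1 - 2 = (-331776) + (-96768) + (4032) + (72) + (-2) = -424442; answer -424442
Part 2: S1 = -424442; w = 8; cross terms: (8*-13 - 26*-33)=754, (26*16 - 6*-13)=494, (6*-33 - 8*16)=-326; twice the area = |922| = 922; area = 461; answer 461

461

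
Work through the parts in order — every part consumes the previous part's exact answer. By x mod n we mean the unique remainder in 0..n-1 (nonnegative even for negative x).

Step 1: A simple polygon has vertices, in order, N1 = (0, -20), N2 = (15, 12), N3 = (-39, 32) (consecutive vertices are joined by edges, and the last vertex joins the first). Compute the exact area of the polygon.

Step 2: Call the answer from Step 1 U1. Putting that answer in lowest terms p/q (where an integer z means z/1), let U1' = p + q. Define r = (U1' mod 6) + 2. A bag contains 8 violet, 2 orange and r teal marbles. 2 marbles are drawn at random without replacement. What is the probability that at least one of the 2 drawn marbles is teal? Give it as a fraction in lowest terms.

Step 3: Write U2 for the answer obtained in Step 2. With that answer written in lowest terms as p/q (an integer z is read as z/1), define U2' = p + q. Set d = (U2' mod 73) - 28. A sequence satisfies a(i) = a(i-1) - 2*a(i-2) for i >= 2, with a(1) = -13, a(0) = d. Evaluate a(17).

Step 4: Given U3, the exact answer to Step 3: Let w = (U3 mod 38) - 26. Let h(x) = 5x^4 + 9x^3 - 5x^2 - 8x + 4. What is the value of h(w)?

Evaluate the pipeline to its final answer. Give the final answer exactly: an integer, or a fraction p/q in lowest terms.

372083

Step 1: cross terms: (0*12 - 15*-20)=300, (15*32 - -39*12)=948, (-39*-20 - 0*32)=780; twice the area = |2028| = 2028; area = 1014; answer 1014
Step 2: U1 = 1014; threaded value p + q = 1015; r = 3; total draws C(13,2) = 78; complement C(10,2) = 45; favorable 78 - 45 = 33; P = 11/26; answer 11/26
Step 3: U2 = 11/26; threaded value p + q = 37; d = 9; a(2) = 1*(-13) - 2*(9) = -31; iterating: a(2)=-31, a(3)=-5, a(4)=57, a(5)=67, a(6)=-47, a(7)=-181, a(8)=-87, a(9)=275, a(10)=449, a(11)=-101, a(12)=-999, a(13)=-797, a(14)=1201, a(15)=2795, a(16)=393, a(17)=-5197; answer -5197
Step 4: U3 = -5197; w = -17; 5*(-17)^4 + 9*(-17)^3 - 5*(-17)^2 - 8*(-17)^1 + 4 = (417605) + (-44217) + (-1445) + (136) + (4) = 372083; answer 372083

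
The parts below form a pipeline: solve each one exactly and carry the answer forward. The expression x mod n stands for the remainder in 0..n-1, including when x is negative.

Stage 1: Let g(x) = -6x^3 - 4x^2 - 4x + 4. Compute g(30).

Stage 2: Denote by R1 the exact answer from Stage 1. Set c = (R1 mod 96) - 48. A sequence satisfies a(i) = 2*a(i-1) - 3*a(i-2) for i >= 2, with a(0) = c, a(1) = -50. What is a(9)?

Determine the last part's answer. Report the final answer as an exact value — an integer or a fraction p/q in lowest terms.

Stage 1: -6*(30)^3 - 4*(30)^2 - 4*(30)^1 + 4 = (-162000) + (-3600) + (-120) + (4) = -165716; answer -165716
Stage 2: R1 = -165716; c = 28; a(2) = 2*(-50) - 3*(28) = -184; iterating: a(2)=-184, a(3)=-218, a(4)=116, a(5)=886, a(6)=1424, a(7)=190, a(8)=-3892, a(9)=-8354; answer -8354

-8354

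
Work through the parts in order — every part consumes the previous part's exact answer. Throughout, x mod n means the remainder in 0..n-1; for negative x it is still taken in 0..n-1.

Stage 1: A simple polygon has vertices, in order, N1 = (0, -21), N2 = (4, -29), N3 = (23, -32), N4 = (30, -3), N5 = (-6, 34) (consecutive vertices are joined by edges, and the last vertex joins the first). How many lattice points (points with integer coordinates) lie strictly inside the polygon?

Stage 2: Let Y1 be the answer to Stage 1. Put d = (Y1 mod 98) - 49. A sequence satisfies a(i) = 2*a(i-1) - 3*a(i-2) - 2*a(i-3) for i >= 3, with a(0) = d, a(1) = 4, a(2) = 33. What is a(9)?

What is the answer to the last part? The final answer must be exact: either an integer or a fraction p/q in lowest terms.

Stage 1: cross terms: (0*-29 - 4*-21)=84, (4*-32 - 23*-29)=539, (23*-3 - 30*-32)=891, (30*34 - -6*-3)=1002, (-6*-21 - 0*34)=126; twice the area = |2642| = 2642; area = 1321; boundary points = 4 + 1 + 1 + 1 + 1 = 8; strictly interior points = area - boundary/2 + 1 = 1318; answer 1318
Stage 2: Y1 = 1318; d = -5; a(3) = 2*(33) - 3*(4) - 2*(-5) = 64; iterating: a(3)=64, a(4)=21, a(5)=-216, a(6)=-623, a(7)=-640, a(8)=1021, a(9)=5208; answer 5208

5208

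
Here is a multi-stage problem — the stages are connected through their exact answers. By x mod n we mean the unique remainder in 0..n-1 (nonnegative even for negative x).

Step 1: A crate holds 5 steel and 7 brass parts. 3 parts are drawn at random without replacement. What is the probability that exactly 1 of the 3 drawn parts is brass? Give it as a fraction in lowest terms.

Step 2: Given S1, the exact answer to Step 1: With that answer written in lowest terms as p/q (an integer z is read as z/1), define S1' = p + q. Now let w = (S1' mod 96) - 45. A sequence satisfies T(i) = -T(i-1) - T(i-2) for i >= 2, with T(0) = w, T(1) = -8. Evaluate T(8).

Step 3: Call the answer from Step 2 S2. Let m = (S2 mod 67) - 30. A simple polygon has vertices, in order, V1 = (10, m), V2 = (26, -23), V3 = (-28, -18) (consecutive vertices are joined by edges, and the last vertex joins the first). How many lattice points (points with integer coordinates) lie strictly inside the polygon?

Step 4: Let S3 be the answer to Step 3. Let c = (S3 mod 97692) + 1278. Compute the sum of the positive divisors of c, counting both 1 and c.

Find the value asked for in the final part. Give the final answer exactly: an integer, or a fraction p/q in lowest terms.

Step 1: total draws C(12,3) = 220; favorable C(7,1)*C(5,2) = 70; P = 7/22; answer 7/22
Step 2: S1 = 7/22; threaded value p + q = 29; w = -16; T(2) = -1*(-8) - 1*(-16) = 24; iterating: T(2)=24, T(3)=-16, T(4)=-8, T(5)=24, T(6)=-16, T(7)=-8, T(8)=24; answer 24
Step 3: S2 = 24; m = -6; cross terms: (10*-23 - 26*-6)=-74, (26*-18 - -28*-23)=-1112, (-28*-6 - 10*-18)=348; twice the area = |-838| = 838; area = 419; boundary points = 1 + 1 + 2 = 4; strictly interior points = area - boundary/2 + 1 = 418; answer 418
Step 4: S3 = 418; c = 1696; 1696 = 2^5 * 53; sigma = (1 + 2 + 4 + 8 + 16 + 32) * (1 + 53) = 63 * 54 = 3402; answer 3402

3402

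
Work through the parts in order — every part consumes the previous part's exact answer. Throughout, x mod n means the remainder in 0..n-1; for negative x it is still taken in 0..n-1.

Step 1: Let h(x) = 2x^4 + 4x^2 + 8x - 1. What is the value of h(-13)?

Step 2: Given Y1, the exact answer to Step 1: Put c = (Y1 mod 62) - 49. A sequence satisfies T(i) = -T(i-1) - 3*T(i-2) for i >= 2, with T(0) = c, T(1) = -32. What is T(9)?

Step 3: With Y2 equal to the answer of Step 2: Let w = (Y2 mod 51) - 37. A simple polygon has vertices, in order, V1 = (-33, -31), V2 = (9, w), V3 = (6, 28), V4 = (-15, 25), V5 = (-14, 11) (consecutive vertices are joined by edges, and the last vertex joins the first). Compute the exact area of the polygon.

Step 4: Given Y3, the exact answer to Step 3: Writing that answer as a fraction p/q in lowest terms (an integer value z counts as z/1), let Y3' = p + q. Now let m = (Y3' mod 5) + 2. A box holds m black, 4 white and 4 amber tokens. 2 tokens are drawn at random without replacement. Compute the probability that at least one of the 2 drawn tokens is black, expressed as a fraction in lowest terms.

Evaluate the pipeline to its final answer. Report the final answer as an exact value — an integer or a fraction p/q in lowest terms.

Step 1: 2*(-13)^4 + 4*(-13)^2 + 8*(-13)^1 - 1 = (57122) + (676) + (-104) + (-1) = 57693; answer 57693
Step 2: Y1 = 57693; c = -16; T(2) = -1*(-32) - 3*(-16) = 80; iterating: T(2)=80, T(3)=16, T(4)=-256, T(5)=208, T(6)=560, T(7)=-1184, T(8)=-496, T(9)=4048; answer 4048
Step 3: Y2 = 4048; w = -18; cross terms: (-33*-18 - 9*-31)=873, (9*28 - 6*-18)=360, (6*25 - -15*28)=570, (-15*11 - -14*25)=185, (-14*-31 - -33*11)=797; twice the area = |2785| = 2785; area = 2785/2; answer 2785/2
Step 4: Y3 = 2785/2; threaded value p + q = 2787; m = 4; total draws C(12,2) = 66; complement C(8,2) = 28; favorable 66 - 28 = 38; P = 19/33; answer 19/33

19/33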